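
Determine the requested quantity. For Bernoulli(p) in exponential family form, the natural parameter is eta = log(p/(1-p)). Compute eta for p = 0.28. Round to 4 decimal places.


Natural parameter for Bernoulli: eta = log(p/(1-p)).
p = 0.28, 1-p = 0.72.
p/(1-p) = 0.388889.
eta = log(0.388889) = -0.9445

-0.9445


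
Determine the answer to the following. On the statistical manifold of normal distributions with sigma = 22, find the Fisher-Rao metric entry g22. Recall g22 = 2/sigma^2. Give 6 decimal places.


For the 2-parameter normal family, the Fisher metric has:
  g11 = 1/sigma^2, g22 = 2/sigma^2.
sigma = 22, sigma^2 = 484.
g22 = 0.004132

0.004132


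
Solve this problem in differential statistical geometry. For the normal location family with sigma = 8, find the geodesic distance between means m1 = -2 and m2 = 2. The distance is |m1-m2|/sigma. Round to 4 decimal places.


On the fixed-variance normal subfamily, geodesic distance = |m1-m2|/sigma.
|-2 - 2| = 4.
sigma = 8.
d = 4/8 = 0.5000

0.5000


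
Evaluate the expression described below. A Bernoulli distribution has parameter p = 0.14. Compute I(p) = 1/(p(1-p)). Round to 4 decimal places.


For Bernoulli(p), Fisher information is I(p) = 1/(p*(1-p)).
p = 0.14, 1-p = 0.86.
p*(1-p) = 0.1204.
I(p) = 1/0.1204 = 8.3056

8.3056


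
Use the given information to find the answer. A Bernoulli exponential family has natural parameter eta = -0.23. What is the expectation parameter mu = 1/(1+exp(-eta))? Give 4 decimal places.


Dual coordinate (expectation parameter) for Bernoulli:
mu = 1/(1+exp(-eta)).
eta = -0.23.
exp(-eta) = exp(0.23) = 1.2586.
mu = 1/(1+1.2586) = 0.4428

0.4428


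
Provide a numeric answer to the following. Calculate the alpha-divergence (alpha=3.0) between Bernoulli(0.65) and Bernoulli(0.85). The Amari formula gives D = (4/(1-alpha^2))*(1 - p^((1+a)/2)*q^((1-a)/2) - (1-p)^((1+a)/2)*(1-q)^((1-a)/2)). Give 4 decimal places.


Amari alpha-divergence:
D = (4/(1-alpha^2))*(1 - p^((1+a)/2)*q^((1-a)/2) - (1-p)^((1+a)/2)*(1-q)^((1-a)/2)).
alpha = 3.0, p = 0.65, q = 0.85.
e1 = (1+alpha)/2 = 2.0, e2 = (1-alpha)/2 = -1.0.
t1 = p^e1 * q^e2 = 0.65^2.0 * 0.85^-1.0 = 0.497059.
t2 = (1-p)^e1 * (1-q)^e2 = 0.35^2.0 * 0.15^-1.0 = 0.816667.
4/(1-alpha^2) = -0.5.
D = -0.5*(1 - 0.497059 - 0.816667) = 0.1569

0.1569


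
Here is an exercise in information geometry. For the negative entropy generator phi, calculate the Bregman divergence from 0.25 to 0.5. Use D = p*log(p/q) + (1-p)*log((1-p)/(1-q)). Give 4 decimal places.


Bregman divergence with negative entropy generator:
D = p*log(p/q) + (1-p)*log((1-p)/(1-q)).
p = 0.25, q = 0.5.
p*log(p/q) = 0.25*log(0.25/0.5) = -0.173287.
(1-p)*log((1-p)/(1-q)) = 0.75*log(0.75/0.5) = 0.304099.
D = -0.173287 + 0.304099 = 0.1308

0.1308


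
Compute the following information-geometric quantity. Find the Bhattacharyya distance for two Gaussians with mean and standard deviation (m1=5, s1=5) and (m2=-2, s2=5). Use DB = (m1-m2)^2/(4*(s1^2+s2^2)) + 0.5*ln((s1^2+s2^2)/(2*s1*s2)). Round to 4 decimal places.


Bhattacharyya distance between two Gaussians:
DB = (m1-m2)^2/(4*(s1^2+s2^2)) + (1/2)*ln((s1^2+s2^2)/(2*s1*s2)).
(m1-m2)^2 = (7)^2 = 49.
s1^2+s2^2 = 25 + 25 = 50.
term1 = 49/200 = 0.245.
term2 = 0.5*ln(50/50.0) = 0.0.
DB = 0.245 + 0.0 = 0.2450

0.2450


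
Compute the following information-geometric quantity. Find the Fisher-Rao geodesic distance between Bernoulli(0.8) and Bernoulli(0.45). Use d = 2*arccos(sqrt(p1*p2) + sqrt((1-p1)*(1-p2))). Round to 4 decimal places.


Geodesic distance on Bernoulli manifold:
d(p1,p2) = 2*arccos(sqrt(p1*p2) + sqrt((1-p1)*(1-p2))).
sqrt(p1*p2) = sqrt(0.8*0.45) = 0.6.
sqrt((1-p1)*(1-p2)) = sqrt(0.2*0.55) = 0.331662.
arg = 0.6 + 0.331662 = 0.931662.
d = 2*arccos(0.931662) = 0.7437

0.7437


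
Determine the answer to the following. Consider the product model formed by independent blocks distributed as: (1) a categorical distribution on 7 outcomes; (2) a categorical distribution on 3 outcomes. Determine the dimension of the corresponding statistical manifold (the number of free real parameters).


The dimension of a statistical manifold equals the number of free
(independent) real parameters of the model. For a product of independent
blocks the parameter counts add.
- categorical on 7 outcomes (probabilities sum to 1): 7-1 = 6.
- categorical on 3 outcomes (probabilities sum to 1): 3-1 = 2.
Total = 6 + 2 = 8.
Dimension = 8

8


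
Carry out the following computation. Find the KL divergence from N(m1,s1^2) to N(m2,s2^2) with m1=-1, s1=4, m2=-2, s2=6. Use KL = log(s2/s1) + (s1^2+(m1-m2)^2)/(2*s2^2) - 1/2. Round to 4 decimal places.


KL divergence between normal distributions:
KL = log(s2/s1) + (s1^2 + (m1-m2)^2)/(2*s2^2) - 1/2.
log(6/4) = 0.405465.
(4^2 + (-1--2)^2)/(2*6^2) = (16 + 1)/72 = 0.236111.
KL = 0.405465 + 0.236111 - 0.5 = 0.1416

0.1416


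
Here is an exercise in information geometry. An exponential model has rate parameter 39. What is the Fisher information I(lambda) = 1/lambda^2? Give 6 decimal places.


Fisher information for exponential: I(lambda) = 1/lambda^2.
lambda = 39, lambda^2 = 1521.
I = 1/1521 = 0.000657

0.000657


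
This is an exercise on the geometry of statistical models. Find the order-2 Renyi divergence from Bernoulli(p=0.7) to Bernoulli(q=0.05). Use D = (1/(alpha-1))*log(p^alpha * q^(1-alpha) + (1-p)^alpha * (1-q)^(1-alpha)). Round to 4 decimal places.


Renyi divergence of order alpha between Bernoulli distributions:
D = (1/(alpha-1))*log(p^alpha * q^(1-alpha) + (1-p)^alpha * (1-q)^(1-alpha)).
alpha = 2, p = 0.7, q = 0.05.
p^alpha * q^(1-alpha) = 0.7^2 * 0.05^-1 = 9.8.
(1-p)^alpha * (1-q)^(1-alpha) = 0.3^2 * 0.95^-1 = 0.094737.
sum = 9.8 + 0.094737 = 9.894737.
D = (1/1)*log(9.894737) = 2.2920

2.2920


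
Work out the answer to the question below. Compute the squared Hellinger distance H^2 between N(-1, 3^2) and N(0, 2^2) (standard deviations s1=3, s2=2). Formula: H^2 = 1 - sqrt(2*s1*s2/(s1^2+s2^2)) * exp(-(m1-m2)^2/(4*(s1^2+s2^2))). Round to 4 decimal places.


Squared Hellinger distance for Gaussians:
H^2 = 1 - sqrt(2*s1*s2/(s1^2+s2^2)) * exp(-(m1-m2)^2/(4*(s1^2+s2^2))).
s1^2 = 9, s2^2 = 4, s1^2+s2^2 = 13.
sqrt(2*3*2/(13)) = 0.960769.
(m1-m2)^2 = (-1)^2 = 1.
exp(-1/(4*13)) = exp(-0.019231) = 0.980953.
H^2 = 1 - 0.960769*0.980953 = 0.0575

0.0575


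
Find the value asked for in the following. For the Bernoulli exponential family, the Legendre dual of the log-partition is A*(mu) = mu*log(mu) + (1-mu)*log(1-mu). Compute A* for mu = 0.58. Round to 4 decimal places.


Legendre transform for Bernoulli:
A*(mu) = mu*log(mu) + (1-mu)*log(1-mu).
mu = 0.58, 1-mu = 0.42.
mu*log(mu) = 0.58*log(0.58) = -0.315942.
(1-mu)*log(1-mu) = 0.42*log(0.42) = -0.36435.
A* = -0.315942 + -0.36435 = -0.6803

-0.6803


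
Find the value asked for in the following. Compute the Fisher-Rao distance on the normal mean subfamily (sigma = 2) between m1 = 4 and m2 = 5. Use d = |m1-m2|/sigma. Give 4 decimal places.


On the fixed-variance normal subfamily, geodesic distance = |m1-m2|/sigma.
|4 - 5| = 1.
sigma = 2.
d = 1/2 = 0.5000

0.5000


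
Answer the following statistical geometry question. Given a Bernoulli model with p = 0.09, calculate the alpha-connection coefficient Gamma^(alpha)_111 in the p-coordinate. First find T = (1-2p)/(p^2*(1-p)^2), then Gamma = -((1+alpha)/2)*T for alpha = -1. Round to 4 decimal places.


Skewness (Amari-Chentsov) tensor: T = (1-2p)/(p^2*(1-p)^2).
p = 0.09, 1-2p = 0.82, p^2 = 0.0081, (1-p)^2 = 0.8281.
T = 0.82/(0.0081 * 0.8281) = 122.249206.
In the p-coordinate, Gamma^(alpha) = Gamma^(0) - (alpha/2)*T with Gamma^(0) = (1/2)*g'(p) = -T/2,
so Gamma^(alpha) = -((1+alpha)/2)*T.
alpha = -1, -(1+alpha)/2 = 0.0.
Gamma = 0.0 * 122.249206 = 0.0000

0.0000


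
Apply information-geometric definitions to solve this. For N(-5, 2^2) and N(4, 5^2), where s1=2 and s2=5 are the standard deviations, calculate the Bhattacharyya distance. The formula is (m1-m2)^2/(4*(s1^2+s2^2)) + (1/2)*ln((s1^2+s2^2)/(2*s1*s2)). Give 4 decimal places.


Bhattacharyya distance between two Gaussians:
DB = (m1-m2)^2/(4*(s1^2+s2^2)) + (1/2)*ln((s1^2+s2^2)/(2*s1*s2)).
(m1-m2)^2 = (-9)^2 = 81.
s1^2+s2^2 = 4 + 25 = 29.
term1 = 81/116 = 0.698276.
term2 = 0.5*ln(29/20.0) = 0.185782.
DB = 0.698276 + 0.185782 = 0.8841

0.8841


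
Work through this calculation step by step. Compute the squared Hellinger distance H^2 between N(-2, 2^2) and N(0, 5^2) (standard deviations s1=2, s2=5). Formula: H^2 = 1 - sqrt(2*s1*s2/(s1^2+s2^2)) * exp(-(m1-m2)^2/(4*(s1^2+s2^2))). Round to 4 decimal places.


Squared Hellinger distance for Gaussians:
H^2 = 1 - sqrt(2*s1*s2/(s1^2+s2^2)) * exp(-(m1-m2)^2/(4*(s1^2+s2^2))).
s1^2 = 4, s2^2 = 25, s1^2+s2^2 = 29.
sqrt(2*2*5/(29)) = 0.830455.
(m1-m2)^2 = (-2)^2 = 4.
exp(-4/(4*29)) = exp(-0.034483) = 0.966105.
H^2 = 1 - 0.830455*0.966105 = 0.1977

0.1977


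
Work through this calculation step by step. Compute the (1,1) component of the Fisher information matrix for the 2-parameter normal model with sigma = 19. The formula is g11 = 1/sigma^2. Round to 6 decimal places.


For the 2-parameter normal family, the Fisher metric has:
  g11 = 1/sigma^2, g22 = 2/sigma^2.
sigma = 19, sigma^2 = 361.
g11 = 0.002770

0.002770


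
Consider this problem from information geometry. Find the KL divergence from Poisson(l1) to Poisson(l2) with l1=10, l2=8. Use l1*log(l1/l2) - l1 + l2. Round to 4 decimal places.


KL divergence for Poisson:
KL = l1*log(l1/l2) - l1 + l2.
l1 = 10, l2 = 8.
log(10/8) = 0.223144.
l1*log(l1/l2) = 10 * 0.223144 = 2.231436.
KL = 2.231436 - 10 + 8 = 0.2314

0.2314


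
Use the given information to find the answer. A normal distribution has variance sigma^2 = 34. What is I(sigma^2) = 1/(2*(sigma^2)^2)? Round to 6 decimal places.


Fisher information for variance: I(sigma^2) = 1/(2*sigma^4).
sigma^2 = 34, so sigma^4 = 1156.
I = 1/(2*1156) = 1/2312 = 0.000433

0.000433


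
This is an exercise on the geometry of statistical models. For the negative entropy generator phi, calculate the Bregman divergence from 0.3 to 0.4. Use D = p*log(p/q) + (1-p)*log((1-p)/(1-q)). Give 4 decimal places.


Bregman divergence with negative entropy generator:
D = p*log(p/q) + (1-p)*log((1-p)/(1-q)).
p = 0.3, q = 0.4.
p*log(p/q) = 0.3*log(0.3/0.4) = -0.086305.
(1-p)*log((1-p)/(1-q)) = 0.7*log(0.7/0.6) = 0.107905.
D = -0.086305 + 0.107905 = 0.0216

0.0216


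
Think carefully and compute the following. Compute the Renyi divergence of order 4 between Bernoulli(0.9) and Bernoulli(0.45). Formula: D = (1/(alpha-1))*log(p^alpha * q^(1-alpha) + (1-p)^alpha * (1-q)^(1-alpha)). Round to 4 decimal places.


Renyi divergence of order alpha between Bernoulli distributions:
D = (1/(alpha-1))*log(p^alpha * q^(1-alpha) + (1-p)^alpha * (1-q)^(1-alpha)).
alpha = 4, p = 0.9, q = 0.45.
p^alpha * q^(1-alpha) = 0.9^4 * 0.45^-3 = 7.2.
(1-p)^alpha * (1-q)^(1-alpha) = 0.1^4 * 0.55^-3 = 0.000601.
sum = 7.2 + 0.000601 = 7.200601.
D = (1/3)*log(7.200601) = 0.6581

0.6581


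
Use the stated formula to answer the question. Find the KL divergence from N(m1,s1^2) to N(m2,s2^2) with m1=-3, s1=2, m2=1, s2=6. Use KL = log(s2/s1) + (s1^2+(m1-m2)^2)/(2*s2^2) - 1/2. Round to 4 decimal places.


KL divergence between normal distributions:
KL = log(s2/s1) + (s1^2 + (m1-m2)^2)/(2*s2^2) - 1/2.
log(6/2) = 1.098612.
(2^2 + (-3-1)^2)/(2*6^2) = (4 + 16)/72 = 0.277778.
KL = 1.098612 + 0.277778 - 0.5 = 0.8764

0.8764


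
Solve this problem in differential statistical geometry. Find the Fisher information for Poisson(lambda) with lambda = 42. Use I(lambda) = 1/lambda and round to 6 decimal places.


Fisher information for Poisson: I(lambda) = 1/lambda.
lambda = 42.
I(lambda) = 1/42 = 0.023810

0.023810


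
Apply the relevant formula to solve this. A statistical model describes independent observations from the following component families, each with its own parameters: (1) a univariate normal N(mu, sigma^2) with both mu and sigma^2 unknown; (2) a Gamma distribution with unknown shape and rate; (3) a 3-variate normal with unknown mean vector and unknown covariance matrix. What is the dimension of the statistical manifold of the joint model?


The dimension of a statistical manifold equals the number of free
(independent) real parameters of the model. For a product of independent
blocks the parameter counts add.
- normal (mu, sigma^2): 2.
- Gamma (shape, rate): 2.
- 3-variate normal: 3 (mean) + 3*4/2 = 6 (symmetric covariance) = 9.
Total = 2 + 2 + 9 = 13.
Dimension = 13

13


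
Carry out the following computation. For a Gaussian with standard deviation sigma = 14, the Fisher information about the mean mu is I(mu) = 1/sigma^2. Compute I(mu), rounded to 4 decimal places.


The Fisher information for the mean of a normal distribution is I(mu) = 1/sigma^2.
sigma = 14, so sigma^2 = 196.
I(mu) = 1/196 = 0.0051

0.0051


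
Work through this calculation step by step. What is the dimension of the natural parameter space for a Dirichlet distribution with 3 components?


Exponential family dimension calculation:
Dirichlet with 3 components has 3 natural parameters.

3


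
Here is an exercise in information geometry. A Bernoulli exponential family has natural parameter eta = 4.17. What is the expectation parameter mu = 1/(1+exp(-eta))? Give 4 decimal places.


Dual coordinate (expectation parameter) for Bernoulli:
mu = 1/(1+exp(-eta)).
eta = 4.17.
exp(-eta) = exp(-4.17) = 0.015452.
mu = 1/(1+0.015452) = 0.9848

0.9848


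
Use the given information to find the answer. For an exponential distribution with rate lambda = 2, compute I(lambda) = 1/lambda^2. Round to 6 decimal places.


Fisher information for exponential: I(lambda) = 1/lambda^2.
lambda = 2, lambda^2 = 4.
I = 1/4 = 0.250000

0.250000


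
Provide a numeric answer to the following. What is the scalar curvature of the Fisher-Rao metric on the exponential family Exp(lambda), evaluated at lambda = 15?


This family has a single free parameter, so its statistical manifold
is 1-dimensional. The Riemann curvature tensor of any 1-dimensional
Riemannian manifold vanishes identically, so R = 0.

0


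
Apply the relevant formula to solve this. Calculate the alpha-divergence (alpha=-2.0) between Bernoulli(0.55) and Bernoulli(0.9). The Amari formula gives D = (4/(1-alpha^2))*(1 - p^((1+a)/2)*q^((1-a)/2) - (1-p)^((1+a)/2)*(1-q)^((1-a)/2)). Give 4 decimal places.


Amari alpha-divergence:
D = (4/(1-alpha^2))*(1 - p^((1+a)/2)*q^((1-a)/2) - (1-p)^((1+a)/2)*(1-q)^((1-a)/2)).
alpha = -2.0, p = 0.55, q = 0.9.
e1 = (1+alpha)/2 = -0.5, e2 = (1-alpha)/2 = 1.5.
t1 = p^e1 * q^e2 = 0.55^-0.5 * 0.9^1.5 = 1.151284.
t2 = (1-p)^e1 * (1-q)^e2 = 0.45^-0.5 * 0.1^1.5 = 0.04714.
4/(1-alpha^2) = -1.333333.
D = -1.333333*(1 - 1.151284 - 0.04714) = 0.2646

0.2646


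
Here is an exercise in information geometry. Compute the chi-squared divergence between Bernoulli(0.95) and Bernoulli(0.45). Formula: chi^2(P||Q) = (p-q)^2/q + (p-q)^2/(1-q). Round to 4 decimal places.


Chi-squared divergence between Bernoulli distributions:
chi^2 = (p-q)^2/q + (p-q)^2/(1-q).
p = 0.95, q = 0.45, p-q = 0.5.
(p-q)^2 = 0.25.
term1 = 0.25/0.45 = 0.555556.
term2 = 0.25/0.55 = 0.454545.
chi^2 = 0.555556 + 0.454545 = 1.0101

1.0101


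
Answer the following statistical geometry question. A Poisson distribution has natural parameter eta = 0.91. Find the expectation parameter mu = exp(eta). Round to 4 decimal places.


Expectation parameter for Poisson exponential family:
mu = exp(eta).
eta = 0.91.
mu = exp(0.91) = 2.4843

2.4843


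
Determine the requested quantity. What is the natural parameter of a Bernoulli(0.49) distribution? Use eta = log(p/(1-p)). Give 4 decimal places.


Natural parameter for Bernoulli: eta = log(p/(1-p)).
p = 0.49, 1-p = 0.51.
p/(1-p) = 0.960784.
eta = log(0.960784) = -0.0400

-0.0400


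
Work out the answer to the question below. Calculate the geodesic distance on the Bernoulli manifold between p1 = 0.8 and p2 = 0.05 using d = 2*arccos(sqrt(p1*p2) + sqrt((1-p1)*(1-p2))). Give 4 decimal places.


Geodesic distance on Bernoulli manifold:
d(p1,p2) = 2*arccos(sqrt(p1*p2) + sqrt((1-p1)*(1-p2))).
sqrt(p1*p2) = sqrt(0.8*0.05) = 0.2.
sqrt((1-p1)*(1-p2)) = sqrt(0.2*0.95) = 0.43589.
arg = 0.2 + 0.43589 = 0.63589.
d = 2*arccos(0.63589) = 1.7633

1.7633


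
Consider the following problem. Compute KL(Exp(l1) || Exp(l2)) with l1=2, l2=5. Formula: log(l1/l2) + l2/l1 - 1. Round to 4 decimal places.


KL divergence for exponential family:
KL = log(l1/l2) + l2/l1 - 1.
log(2/5) = -0.916291.
5/2 = 2.5.
KL = -0.916291 + 2.5 - 1 = 0.5837

0.5837


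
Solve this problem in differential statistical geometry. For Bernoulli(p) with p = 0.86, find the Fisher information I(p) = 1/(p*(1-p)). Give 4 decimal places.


For Bernoulli(p), Fisher information is I(p) = 1/(p*(1-p)).
p = 0.86, 1-p = 0.14.
p*(1-p) = 0.1204.
I(p) = 1/0.1204 = 8.3056

8.3056


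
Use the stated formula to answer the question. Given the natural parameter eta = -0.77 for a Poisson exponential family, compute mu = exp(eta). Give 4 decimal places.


Expectation parameter for Poisson exponential family:
mu = exp(eta).
eta = -0.77.
mu = exp(-0.77) = 0.4630

0.4630


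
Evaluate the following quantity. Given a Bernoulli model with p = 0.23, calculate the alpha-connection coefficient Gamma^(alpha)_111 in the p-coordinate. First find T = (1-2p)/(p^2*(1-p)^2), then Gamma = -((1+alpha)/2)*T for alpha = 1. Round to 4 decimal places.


Skewness (Amari-Chentsov) tensor: T = (1-2p)/(p^2*(1-p)^2).
p = 0.23, 1-2p = 0.54, p^2 = 0.0529, (1-p)^2 = 0.5929.
T = 0.54/(0.0529 * 0.5929) = 17.216967.
In the p-coordinate, Gamma^(alpha) = Gamma^(0) - (alpha/2)*T with Gamma^(0) = (1/2)*g'(p) = -T/2,
so Gamma^(alpha) = -((1+alpha)/2)*T.
alpha = 1, -(1+alpha)/2 = -1.0.
Gamma = -1.0 * 17.216967 = -17.2170

-17.2170


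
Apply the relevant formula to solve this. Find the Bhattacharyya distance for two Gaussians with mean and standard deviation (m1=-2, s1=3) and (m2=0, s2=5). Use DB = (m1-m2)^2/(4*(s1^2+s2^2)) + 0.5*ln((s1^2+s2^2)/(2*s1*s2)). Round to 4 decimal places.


Bhattacharyya distance between two Gaussians:
DB = (m1-m2)^2/(4*(s1^2+s2^2)) + (1/2)*ln((s1^2+s2^2)/(2*s1*s2)).
(m1-m2)^2 = (-2)^2 = 4.
s1^2+s2^2 = 9 + 25 = 34.
term1 = 4/136 = 0.029412.
term2 = 0.5*ln(34/30.0) = 0.062582.
DB = 0.029412 + 0.062582 = 0.0920

0.0920


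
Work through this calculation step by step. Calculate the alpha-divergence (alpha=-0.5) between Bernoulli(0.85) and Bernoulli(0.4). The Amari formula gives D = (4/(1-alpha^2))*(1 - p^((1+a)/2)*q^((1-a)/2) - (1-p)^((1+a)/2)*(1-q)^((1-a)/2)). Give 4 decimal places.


Amari alpha-divergence:
D = (4/(1-alpha^2))*(1 - p^((1+a)/2)*q^((1-a)/2) - (1-p)^((1+a)/2)*(1-q)^((1-a)/2)).
alpha = -0.5, p = 0.85, q = 0.4.
e1 = (1+alpha)/2 = 0.25, e2 = (1-alpha)/2 = 0.75.
t1 = p^e1 * q^e2 = 0.85^0.25 * 0.4^0.75 = 0.482947.
t2 = (1-p)^e1 * (1-q)^e2 = 0.15^0.25 * 0.6^0.75 = 0.424264.
4/(1-alpha^2) = 5.333333.
D = 5.333333*(1 - 0.482947 - 0.424264) = 0.4949

0.4949


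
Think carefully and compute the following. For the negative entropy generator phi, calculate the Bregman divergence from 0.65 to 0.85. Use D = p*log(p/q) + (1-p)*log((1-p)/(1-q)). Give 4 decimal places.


Bregman divergence with negative entropy generator:
D = p*log(p/q) + (1-p)*log((1-p)/(1-q)).
p = 0.65, q = 0.85.
p*log(p/q) = 0.65*log(0.65/0.85) = -0.174372.
(1-p)*log((1-p)/(1-q)) = 0.35*log(0.35/0.15) = 0.296554.
D = -0.174372 + 0.296554 = 0.1222

0.1222


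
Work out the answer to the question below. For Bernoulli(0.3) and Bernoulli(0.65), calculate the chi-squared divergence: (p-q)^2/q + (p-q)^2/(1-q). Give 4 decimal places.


Chi-squared divergence between Bernoulli distributions:
chi^2 = (p-q)^2/q + (p-q)^2/(1-q).
p = 0.3, q = 0.65, p-q = -0.35.
(p-q)^2 = 0.1225.
term1 = 0.1225/0.65 = 0.188462.
term2 = 0.1225/0.35 = 0.35.
chi^2 = 0.188462 + 0.35 = 0.5385

0.5385


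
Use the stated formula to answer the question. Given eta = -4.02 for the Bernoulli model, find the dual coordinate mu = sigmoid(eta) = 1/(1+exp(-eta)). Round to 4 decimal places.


Dual coordinate (expectation parameter) for Bernoulli:
mu = 1/(1+exp(-eta)).
eta = -4.02.
exp(-eta) = exp(4.02) = 55.701106.
mu = 1/(1+55.701106) = 0.0176

0.0176


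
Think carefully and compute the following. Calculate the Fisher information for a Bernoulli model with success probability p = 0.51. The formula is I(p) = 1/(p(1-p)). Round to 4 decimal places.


For Bernoulli(p), Fisher information is I(p) = 1/(p*(1-p)).
p = 0.51, 1-p = 0.49.
p*(1-p) = 0.2499.
I(p) = 1/0.2499 = 4.0016

4.0016


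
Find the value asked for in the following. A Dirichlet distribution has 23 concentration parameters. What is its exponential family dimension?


Exponential family dimension calculation:
Dirichlet with 23 components has 23 natural parameters.

23


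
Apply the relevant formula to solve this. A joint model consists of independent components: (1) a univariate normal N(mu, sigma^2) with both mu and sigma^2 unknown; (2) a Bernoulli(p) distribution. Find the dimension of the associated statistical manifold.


The dimension of a statistical manifold equals the number of free
(independent) real parameters of the model. For a product of independent
blocks the parameter counts add.
- normal (mu, sigma^2): 2.
- Bernoulli (p): 1.
Total = 2 + 1 = 3.
Dimension = 3

3


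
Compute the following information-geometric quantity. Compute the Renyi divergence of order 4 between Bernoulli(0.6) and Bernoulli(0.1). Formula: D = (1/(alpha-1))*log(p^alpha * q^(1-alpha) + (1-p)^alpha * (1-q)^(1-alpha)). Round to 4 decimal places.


Renyi divergence of order alpha between Bernoulli distributions:
D = (1/(alpha-1))*log(p^alpha * q^(1-alpha) + (1-p)^alpha * (1-q)^(1-alpha)).
alpha = 4, p = 0.6, q = 0.1.
p^alpha * q^(1-alpha) = 0.6^4 * 0.1^-3 = 129.6.
(1-p)^alpha * (1-q)^(1-alpha) = 0.4^4 * 0.9^-3 = 0.035117.
sum = 129.6 + 0.035117 = 129.635117.
D = (1/3)*log(129.635117) = 1.6216

1.6216


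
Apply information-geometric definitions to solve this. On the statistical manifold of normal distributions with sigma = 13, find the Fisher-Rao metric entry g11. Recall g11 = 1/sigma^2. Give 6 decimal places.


For the 2-parameter normal family, the Fisher metric has:
  g11 = 1/sigma^2, g22 = 2/sigma^2.
sigma = 13, sigma^2 = 169.
g11 = 0.005917

0.005917


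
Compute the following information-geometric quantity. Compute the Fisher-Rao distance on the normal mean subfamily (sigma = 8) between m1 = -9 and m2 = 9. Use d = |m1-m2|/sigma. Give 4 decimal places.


On the fixed-variance normal subfamily, geodesic distance = |m1-m2|/sigma.
|-9 - 9| = 18.
sigma = 8.
d = 18/8 = 2.2500

2.2500


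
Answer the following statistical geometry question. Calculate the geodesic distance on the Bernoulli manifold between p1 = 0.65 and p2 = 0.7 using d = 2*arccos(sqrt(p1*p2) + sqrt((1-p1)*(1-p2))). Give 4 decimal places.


Geodesic distance on Bernoulli manifold:
d(p1,p2) = 2*arccos(sqrt(p1*p2) + sqrt((1-p1)*(1-p2))).
sqrt(p1*p2) = sqrt(0.65*0.7) = 0.674537.
sqrt((1-p1)*(1-p2)) = sqrt(0.35*0.3) = 0.324037.
arg = 0.674537 + 0.324037 = 0.998574.
d = 2*arccos(0.998574) = 0.1068

0.1068


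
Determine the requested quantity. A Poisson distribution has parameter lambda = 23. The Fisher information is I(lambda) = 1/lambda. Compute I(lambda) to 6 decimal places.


Fisher information for Poisson: I(lambda) = 1/lambda.
lambda = 23.
I(lambda) = 1/23 = 0.043478

0.043478


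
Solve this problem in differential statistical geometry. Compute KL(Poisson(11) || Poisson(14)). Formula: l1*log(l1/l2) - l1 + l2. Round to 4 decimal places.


KL divergence for Poisson:
KL = l1*log(l1/l2) - l1 + l2.
l1 = 11, l2 = 14.
log(11/14) = -0.241162.
l1*log(l1/l2) = 11 * -0.241162 = -2.652783.
KL = -2.652783 - 11 + 14 = 0.3472

0.3472


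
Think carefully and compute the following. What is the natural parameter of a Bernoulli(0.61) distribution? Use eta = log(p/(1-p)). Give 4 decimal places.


Natural parameter for Bernoulli: eta = log(p/(1-p)).
p = 0.61, 1-p = 0.39.
p/(1-p) = 1.564103.
eta = log(1.564103) = 0.4473

0.4473


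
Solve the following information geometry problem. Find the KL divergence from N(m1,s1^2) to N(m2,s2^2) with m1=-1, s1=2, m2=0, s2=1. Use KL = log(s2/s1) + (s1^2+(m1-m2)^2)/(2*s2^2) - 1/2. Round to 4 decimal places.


KL divergence between normal distributions:
KL = log(s2/s1) + (s1^2 + (m1-m2)^2)/(2*s2^2) - 1/2.
log(1/2) = -0.693147.
(2^2 + (-1-0)^2)/(2*1^2) = (4 + 1)/2 = 2.5.
KL = -0.693147 + 2.5 - 0.5 = 1.3069

1.3069


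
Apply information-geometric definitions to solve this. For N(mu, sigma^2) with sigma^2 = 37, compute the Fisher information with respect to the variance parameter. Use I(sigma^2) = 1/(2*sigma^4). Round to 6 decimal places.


Fisher information for variance: I(sigma^2) = 1/(2*sigma^4).
sigma^2 = 37, so sigma^4 = 1369.
I = 1/(2*1369) = 1/2738 = 0.000365

0.000365


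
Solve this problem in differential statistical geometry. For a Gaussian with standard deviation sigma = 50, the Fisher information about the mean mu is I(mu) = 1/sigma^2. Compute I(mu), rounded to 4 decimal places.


The Fisher information for the mean of a normal distribution is I(mu) = 1/sigma^2.
sigma = 50, so sigma^2 = 2500.
I(mu) = 1/2500 = 0.0004

0.0004


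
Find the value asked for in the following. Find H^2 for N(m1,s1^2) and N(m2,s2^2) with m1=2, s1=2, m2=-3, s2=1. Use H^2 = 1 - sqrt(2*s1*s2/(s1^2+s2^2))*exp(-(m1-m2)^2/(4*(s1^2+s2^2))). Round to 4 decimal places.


Squared Hellinger distance for Gaussians:
H^2 = 1 - sqrt(2*s1*s2/(s1^2+s2^2)) * exp(-(m1-m2)^2/(4*(s1^2+s2^2))).
s1^2 = 4, s2^2 = 1, s1^2+s2^2 = 5.
sqrt(2*2*1/(5)) = 0.894427.
(m1-m2)^2 = (5)^2 = 25.
exp(-25/(4*5)) = exp(-1.25) = 0.286505.
H^2 = 1 - 0.894427*0.286505 = 0.7437

0.7437


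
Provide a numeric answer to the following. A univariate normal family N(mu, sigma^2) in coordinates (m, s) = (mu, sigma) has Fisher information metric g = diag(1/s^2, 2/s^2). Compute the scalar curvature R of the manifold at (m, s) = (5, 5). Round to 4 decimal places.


The metric has the form g = (A dm^2 + B ds^2)/s^2 with A = 1, B = 2.
Substitute u = sqrt(A/B)*m: g = B*(du^2 + ds^2)/s^2, i.e. B times the
Poincare upper half-plane metric, which has constant Gaussian curvature -1.
Scaling a 2D metric by a constant c divides the Gaussian curvature by c,
so K = -1/B = -1/(2) = -0.5000 everywhere (the point (m, s) = (5, 5) is irrelevant:
the curvature is constant).
Scalar curvature in dimension 2: R = 2K = -2/(2) = -1.0000.

-1.0000


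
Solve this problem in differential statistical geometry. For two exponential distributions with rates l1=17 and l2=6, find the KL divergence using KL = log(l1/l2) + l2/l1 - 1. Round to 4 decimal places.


KL divergence for exponential family:
KL = log(l1/l2) + l2/l1 - 1.
log(17/6) = 1.041454.
6/17 = 0.352941.
KL = 1.041454 + 0.352941 - 1 = 0.3944

0.3944


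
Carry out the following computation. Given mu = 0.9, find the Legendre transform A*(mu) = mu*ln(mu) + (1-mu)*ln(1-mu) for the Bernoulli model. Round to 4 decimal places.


Legendre transform for Bernoulli:
A*(mu) = mu*log(mu) + (1-mu)*log(1-mu).
mu = 0.9, 1-mu = 0.1.
mu*log(mu) = 0.9*log(0.9) = -0.094824.
(1-mu)*log(1-mu) = 0.1*log(0.1) = -0.230259.
A* = -0.094824 + -0.230259 = -0.3251

-0.3251


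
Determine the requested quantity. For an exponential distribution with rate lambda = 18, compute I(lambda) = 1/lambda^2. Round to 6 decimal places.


Fisher information for exponential: I(lambda) = 1/lambda^2.
lambda = 18, lambda^2 = 324.
I = 1/324 = 0.003086

0.003086


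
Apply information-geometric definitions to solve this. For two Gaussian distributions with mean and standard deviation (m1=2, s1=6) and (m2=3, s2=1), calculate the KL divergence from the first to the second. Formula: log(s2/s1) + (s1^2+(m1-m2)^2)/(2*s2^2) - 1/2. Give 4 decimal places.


KL divergence between normal distributions:
KL = log(s2/s1) + (s1^2 + (m1-m2)^2)/(2*s2^2) - 1/2.
log(1/6) = -1.791759.
(6^2 + (2-3)^2)/(2*1^2) = (36 + 1)/2 = 18.5.
KL = -1.791759 + 18.5 - 0.5 = 16.2082

16.2082


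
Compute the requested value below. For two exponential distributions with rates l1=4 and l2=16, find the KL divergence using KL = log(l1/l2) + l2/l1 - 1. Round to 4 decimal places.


KL divergence for exponential family:
KL = log(l1/l2) + l2/l1 - 1.
log(4/16) = -1.386294.
16/4 = 4.0.
KL = -1.386294 + 4.0 - 1 = 1.6137

1.6137


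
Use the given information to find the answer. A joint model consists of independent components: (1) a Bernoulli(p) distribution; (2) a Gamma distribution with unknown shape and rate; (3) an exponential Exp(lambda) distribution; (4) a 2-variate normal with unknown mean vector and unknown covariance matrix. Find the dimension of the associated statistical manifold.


The dimension of a statistical manifold equals the number of free
(independent) real parameters of the model. For a product of independent
blocks the parameter counts add.
- Bernoulli (p): 1.
- Gamma (shape, rate): 2.
- exponential (lambda): 1.
- 2-variate normal: 2 (mean) + 2*3/2 = 3 (symmetric covariance) = 5.
Total = 1 + 2 + 1 + 5 = 9.
Dimension = 9

9


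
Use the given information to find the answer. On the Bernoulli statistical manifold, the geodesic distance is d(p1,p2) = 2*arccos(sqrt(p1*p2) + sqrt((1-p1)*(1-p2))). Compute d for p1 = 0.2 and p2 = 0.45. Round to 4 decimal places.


Geodesic distance on Bernoulli manifold:
d(p1,p2) = 2*arccos(sqrt(p1*p2) + sqrt((1-p1)*(1-p2))).
sqrt(p1*p2) = sqrt(0.2*0.45) = 0.3.
sqrt((1-p1)*(1-p2)) = sqrt(0.8*0.55) = 0.663325.
arg = 0.3 + 0.663325 = 0.963325.
d = 2*arccos(0.963325) = 0.5433

0.5433


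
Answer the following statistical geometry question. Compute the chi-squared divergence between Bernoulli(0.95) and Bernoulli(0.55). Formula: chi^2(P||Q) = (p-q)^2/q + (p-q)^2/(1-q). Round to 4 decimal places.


Chi-squared divergence between Bernoulli distributions:
chi^2 = (p-q)^2/q + (p-q)^2/(1-q).
p = 0.95, q = 0.55, p-q = 0.4.
(p-q)^2 = 0.16.
term1 = 0.16/0.55 = 0.290909.
term2 = 0.16/0.45 = 0.355556.
chi^2 = 0.290909 + 0.355556 = 0.6465

0.6465


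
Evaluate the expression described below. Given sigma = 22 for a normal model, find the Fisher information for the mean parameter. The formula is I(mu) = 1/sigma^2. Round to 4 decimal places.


The Fisher information for the mean of a normal distribution is I(mu) = 1/sigma^2.
sigma = 22, so sigma^2 = 484.
I(mu) = 1/484 = 0.0021

0.0021


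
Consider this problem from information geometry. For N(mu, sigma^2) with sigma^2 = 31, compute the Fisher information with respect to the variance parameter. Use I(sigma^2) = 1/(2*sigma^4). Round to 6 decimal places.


Fisher information for variance: I(sigma^2) = 1/(2*sigma^4).
sigma^2 = 31, so sigma^4 = 961.
I = 1/(2*961) = 1/1922 = 0.000520

0.000520


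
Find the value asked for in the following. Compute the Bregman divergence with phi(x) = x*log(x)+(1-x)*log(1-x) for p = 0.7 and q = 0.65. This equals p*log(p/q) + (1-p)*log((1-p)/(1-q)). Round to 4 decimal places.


Bregman divergence with negative entropy generator:
D = p*log(p/q) + (1-p)*log((1-p)/(1-q)).
p = 0.7, q = 0.65.
p*log(p/q) = 0.7*log(0.7/0.65) = 0.051876.
(1-p)*log((1-p)/(1-q)) = 0.3*log(0.3/0.35) = -0.046245.
D = 0.051876 + -0.046245 = 0.0056

0.0056


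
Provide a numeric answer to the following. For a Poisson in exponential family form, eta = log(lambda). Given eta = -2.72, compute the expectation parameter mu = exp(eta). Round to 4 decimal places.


Expectation parameter for Poisson exponential family:
mu = exp(eta).
eta = -2.72.
mu = exp(-2.72) = 0.0659

0.0659


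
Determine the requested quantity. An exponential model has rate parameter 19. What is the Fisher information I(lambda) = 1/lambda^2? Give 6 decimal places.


Fisher information for exponential: I(lambda) = 1/lambda^2.
lambda = 19, lambda^2 = 361.
I = 1/361 = 0.002770

0.002770


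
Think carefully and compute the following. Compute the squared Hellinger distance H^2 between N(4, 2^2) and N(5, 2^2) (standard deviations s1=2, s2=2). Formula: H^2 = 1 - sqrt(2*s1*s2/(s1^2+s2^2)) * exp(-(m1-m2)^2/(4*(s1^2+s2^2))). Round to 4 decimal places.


Squared Hellinger distance for Gaussians:
H^2 = 1 - sqrt(2*s1*s2/(s1^2+s2^2)) * exp(-(m1-m2)^2/(4*(s1^2+s2^2))).
s1^2 = 4, s2^2 = 4, s1^2+s2^2 = 8.
sqrt(2*2*2/(8)) = 1.0.
(m1-m2)^2 = (-1)^2 = 1.
exp(-1/(4*8)) = exp(-0.03125) = 0.969233.
H^2 = 1 - 1.0*0.969233 = 0.0308

0.0308


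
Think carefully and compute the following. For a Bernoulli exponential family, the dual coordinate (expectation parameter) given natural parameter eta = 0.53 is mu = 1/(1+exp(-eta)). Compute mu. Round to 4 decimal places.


Dual coordinate (expectation parameter) for Bernoulli:
mu = 1/(1+exp(-eta)).
eta = 0.53.
exp(-eta) = exp(-0.53) = 0.588605.
mu = 1/(1+0.588605) = 0.6295

0.6295


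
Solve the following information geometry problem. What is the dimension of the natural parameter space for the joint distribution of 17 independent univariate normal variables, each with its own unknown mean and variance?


Exponential family dimension calculation:
Each univariate normal has two natural parameters (mu/sigma^2 and -1/(2 sigma^2)).
With 17 independent components, dim = 2 * 17 = 34.

34


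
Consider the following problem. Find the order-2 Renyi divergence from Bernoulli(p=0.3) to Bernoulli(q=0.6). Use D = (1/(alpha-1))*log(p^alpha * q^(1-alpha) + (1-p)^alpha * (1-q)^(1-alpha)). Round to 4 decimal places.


Renyi divergence of order alpha between Bernoulli distributions:
D = (1/(alpha-1))*log(p^alpha * q^(1-alpha) + (1-p)^alpha * (1-q)^(1-alpha)).
alpha = 2, p = 0.3, q = 0.6.
p^alpha * q^(1-alpha) = 0.3^2 * 0.6^-1 = 0.15.
(1-p)^alpha * (1-q)^(1-alpha) = 0.7^2 * 0.4^-1 = 1.225.
sum = 0.15 + 1.225 = 1.375.
D = (1/1)*log(1.375) = 0.3185

0.3185


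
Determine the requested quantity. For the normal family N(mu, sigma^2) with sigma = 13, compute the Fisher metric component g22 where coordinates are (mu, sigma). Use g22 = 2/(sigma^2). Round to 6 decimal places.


For the 2-parameter normal family, the Fisher metric has:
  g11 = 1/sigma^2, g22 = 2/sigma^2.
sigma = 13, sigma^2 = 169.
g22 = 0.011834

0.011834


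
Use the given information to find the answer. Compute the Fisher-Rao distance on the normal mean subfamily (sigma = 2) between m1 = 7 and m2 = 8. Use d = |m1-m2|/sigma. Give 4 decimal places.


On the fixed-variance normal subfamily, geodesic distance = |m1-m2|/sigma.
|7 - 8| = 1.
sigma = 2.
d = 1/2 = 0.5000

0.5000


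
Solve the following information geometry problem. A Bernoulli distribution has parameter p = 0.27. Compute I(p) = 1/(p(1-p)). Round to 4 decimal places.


For Bernoulli(p), Fisher information is I(p) = 1/(p*(1-p)).
p = 0.27, 1-p = 0.73.
p*(1-p) = 0.1971.
I(p) = 1/0.1971 = 5.0736

5.0736


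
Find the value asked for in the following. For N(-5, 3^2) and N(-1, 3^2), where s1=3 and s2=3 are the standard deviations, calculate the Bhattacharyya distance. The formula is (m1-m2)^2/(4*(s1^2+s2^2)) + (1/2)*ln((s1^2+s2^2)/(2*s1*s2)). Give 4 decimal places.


Bhattacharyya distance between two Gaussians:
DB = (m1-m2)^2/(4*(s1^2+s2^2)) + (1/2)*ln((s1^2+s2^2)/(2*s1*s2)).
(m1-m2)^2 = (-4)^2 = 16.
s1^2+s2^2 = 9 + 9 = 18.
term1 = 16/72 = 0.222222.
term2 = 0.5*ln(18/18.0) = 0.0.
DB = 0.222222 + 0.0 = 0.2222

0.2222


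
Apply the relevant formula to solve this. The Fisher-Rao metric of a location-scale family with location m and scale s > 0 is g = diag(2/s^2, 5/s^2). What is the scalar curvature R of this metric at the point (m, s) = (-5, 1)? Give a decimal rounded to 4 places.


The metric has the form g = (A dm^2 + B ds^2)/s^2 with A = 2, B = 5.
Substitute u = sqrt(A/B)*m: g = B*(du^2 + ds^2)/s^2, i.e. B times the
Poincare upper half-plane metric, which has constant Gaussian curvature -1.
Scaling a 2D metric by a constant c divides the Gaussian curvature by c,
so K = -1/B = -1/(5) = -0.2000 everywhere (the point (m, s) = (-5, 1) is irrelevant:
the curvature is constant).
Scalar curvature in dimension 2: R = 2K = -2/(5) = -0.4000.

-0.4000


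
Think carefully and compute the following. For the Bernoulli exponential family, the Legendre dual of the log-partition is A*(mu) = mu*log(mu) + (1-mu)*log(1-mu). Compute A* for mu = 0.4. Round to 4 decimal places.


Legendre transform for Bernoulli:
A*(mu) = mu*log(mu) + (1-mu)*log(1-mu).
mu = 0.4, 1-mu = 0.6.
mu*log(mu) = 0.4*log(0.4) = -0.366516.
(1-mu)*log(1-mu) = 0.6*log(0.6) = -0.306495.
A* = -0.366516 + -0.306495 = -0.6730

-0.6730


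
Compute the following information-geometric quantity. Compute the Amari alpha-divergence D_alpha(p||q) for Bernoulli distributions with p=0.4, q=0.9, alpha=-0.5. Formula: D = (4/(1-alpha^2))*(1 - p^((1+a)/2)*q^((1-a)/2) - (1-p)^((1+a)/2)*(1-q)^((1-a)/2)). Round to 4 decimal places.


Amari alpha-divergence:
D = (4/(1-alpha^2))*(1 - p^((1+a)/2)*q^((1-a)/2) - (1-p)^((1+a)/2)*(1-q)^((1-a)/2)).
alpha = -0.5, p = 0.4, q = 0.9.
e1 = (1+alpha)/2 = 0.25, e2 = (1-alpha)/2 = 0.75.
t1 = p^e1 * q^e2 = 0.4^0.25 * 0.9^0.75 = 0.734847.
t2 = (1-p)^e1 * (1-q)^e2 = 0.6^0.25 * 0.1^0.75 = 0.156508.
4/(1-alpha^2) = 5.333333.
D = 5.333333*(1 - 0.734847 - 0.156508) = 0.5794

0.5794


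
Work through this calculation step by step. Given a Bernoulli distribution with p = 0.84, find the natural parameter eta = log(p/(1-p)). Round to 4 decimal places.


Natural parameter for Bernoulli: eta = log(p/(1-p)).
p = 0.84, 1-p = 0.16.
p/(1-p) = 5.25.
eta = log(5.25) = 1.6582

1.6582


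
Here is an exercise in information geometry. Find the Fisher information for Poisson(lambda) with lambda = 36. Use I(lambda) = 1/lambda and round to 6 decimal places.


Fisher information for Poisson: I(lambda) = 1/lambda.
lambda = 36.
I(lambda) = 1/36 = 0.027778

0.027778


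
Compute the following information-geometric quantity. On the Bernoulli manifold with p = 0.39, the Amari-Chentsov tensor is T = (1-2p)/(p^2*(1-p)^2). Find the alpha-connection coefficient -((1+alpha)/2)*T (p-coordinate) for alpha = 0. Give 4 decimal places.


Skewness (Amari-Chentsov) tensor: T = (1-2p)/(p^2*(1-p)^2).
p = 0.39, 1-2p = 0.22, p^2 = 0.1521, (1-p)^2 = 0.3721.
T = 0.22/(0.1521 * 0.3721) = 3.887172.
In the p-coordinate, Gamma^(alpha) = Gamma^(0) - (alpha/2)*T with Gamma^(0) = (1/2)*g'(p) = -T/2,
so Gamma^(alpha) = -((1+alpha)/2)*T.
alpha = 0, -(1+alpha)/2 = -0.5.
Gamma = -0.5 * 3.887172 = -1.9436

-1.9436


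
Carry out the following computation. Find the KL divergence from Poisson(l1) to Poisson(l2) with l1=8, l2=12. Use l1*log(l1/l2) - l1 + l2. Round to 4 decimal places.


KL divergence for Poisson:
KL = l1*log(l1/l2) - l1 + l2.
l1 = 8, l2 = 12.
log(8/12) = -0.405465.
l1*log(l1/l2) = 8 * -0.405465 = -3.243721.
KL = -3.243721 - 8 + 12 = 0.7563

0.7563


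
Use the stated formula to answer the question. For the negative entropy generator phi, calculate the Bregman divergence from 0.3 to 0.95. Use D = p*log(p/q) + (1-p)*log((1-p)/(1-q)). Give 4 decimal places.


Bregman divergence with negative entropy generator:
D = p*log(p/q) + (1-p)*log((1-p)/(1-q)).
p = 0.3, q = 0.95.
p*log(p/q) = 0.3*log(0.3/0.95) = -0.345804.
(1-p)*log((1-p)/(1-q)) = 0.7*log(0.7/0.05) = 1.84734.
D = -0.345804 + 1.84734 = 1.5015

1.5015


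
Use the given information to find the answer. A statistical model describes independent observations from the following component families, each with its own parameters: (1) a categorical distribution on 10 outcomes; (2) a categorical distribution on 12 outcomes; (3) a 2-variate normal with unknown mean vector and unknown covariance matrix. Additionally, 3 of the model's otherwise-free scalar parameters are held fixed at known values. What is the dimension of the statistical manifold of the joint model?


The dimension of a statistical manifold equals the number of free
(independent) real parameters of the model. For a product of independent
blocks the parameter counts add.
- categorical on 10 outcomes (probabilities sum to 1): 10-1 = 9.
- categorical on 12 outcomes (probabilities sum to 1): 12-1 = 11.
- 2-variate normal: 2 (mean) + 2*3/2 = 3 (symmetric covariance) = 5.
Total = 9 + 11 + 5 = 25.
3 parameter(s) fixed at known values: 25 - 3 = 22.
Dimension = 22

22
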